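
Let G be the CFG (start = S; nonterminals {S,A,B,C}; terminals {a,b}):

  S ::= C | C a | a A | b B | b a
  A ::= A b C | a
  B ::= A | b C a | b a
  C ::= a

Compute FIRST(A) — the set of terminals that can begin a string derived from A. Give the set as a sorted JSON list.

Compute FIRST by fixpoint:
round 1:
  A via A→a: +{a}
  B via B→A: +{a}
  B via B→b C a: +{b}
  C via C→a: +{a}
  S via S→C: +{a}
  S via S→b B: +{b}
  FIRST[S]={a,b}  FIRST[A]={a}  FIRST[B]={a,b}  FIRST[C]={a}
round 2: (no change)
  FIRST[S]={a,b}  FIRST[A]={a}  FIRST[B]={a,b}  FIRST[C]={a}

FIRST(A) = ["a"]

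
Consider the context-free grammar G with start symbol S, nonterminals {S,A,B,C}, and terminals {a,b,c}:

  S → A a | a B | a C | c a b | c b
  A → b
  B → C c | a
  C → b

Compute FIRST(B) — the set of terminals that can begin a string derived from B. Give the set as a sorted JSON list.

Compute FIRST by fixpoint:
round 1:
  A via A→b: +{b}
  B via B→a: +{a}
  C via C→b: +{b}
  S via S→A a: +{b}
  S via S→a B: +{a}
  S via S→c a b: +{c}
  S: {a,b,c}  A: {b}  B: {a}  C: {b}
round 2:
  B via B→C c: +{b}
  S: {a,b,c}  A: {b}  B: {a,b}  C: {b}
round 3: — fixpoint
  S: {a,b,c}  A: {b}  B: {a,b}  C: {b}

FIRST(B) = ["a", "b"]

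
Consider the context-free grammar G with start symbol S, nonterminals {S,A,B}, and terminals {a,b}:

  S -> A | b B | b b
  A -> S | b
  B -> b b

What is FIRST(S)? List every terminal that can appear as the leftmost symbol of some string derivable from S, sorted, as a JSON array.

FIRST iteration:
[1]
  A via A→b: +{b}
  B via B→b b: +{b}
  S via S→A: +{b}
  FIRST(S)={b}  FIRST(A)={b}  FIRST(B)={b}
[2] done
  FIRST(S)={b}  FIRST(A)={b}  FIRST(B)={b}

FIRST(S) = ["b"]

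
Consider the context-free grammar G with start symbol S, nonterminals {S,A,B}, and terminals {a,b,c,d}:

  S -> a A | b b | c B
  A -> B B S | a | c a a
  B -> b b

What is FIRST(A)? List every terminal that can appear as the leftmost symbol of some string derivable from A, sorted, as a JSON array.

FIRST iteration:
pass 1:
  A via A→a: +{a}
  A via A→c a a: +{c}
  B via B→b b: +{b}
  S via S→a A: +{a}
  S via S→b b: +{b}
  S via S→c B: +{c}
  FIRST(S)={a,b,c}  FIRST(A)={a,c}  FIRST(B)={b}
pass 2:
  A via A→B B S: +{b}
  FIRST(S)={a,b,c}  FIRST(A)={a,b,c}  FIRST(B)={b}
pass 3: — fixpoint
  FIRST(S)={a,b,c}  FIRST(A)={a,b,c}  FIRST(B)={b}

FIRST(A) = ["a", "b", "c"]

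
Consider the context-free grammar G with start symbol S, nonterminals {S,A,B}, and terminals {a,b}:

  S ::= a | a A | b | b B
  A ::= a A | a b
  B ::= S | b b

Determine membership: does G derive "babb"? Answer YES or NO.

CNF form of G:
  S -> T0 A | T1 B | a | b
  A -> T0 A | T0 T1
  B -> T0 A | T1 B | T1 T1 | a | b
  T0 -> a
  T1 -> b

CYK table (by increasing span):
  T[0,0] 'b' = {B,S,T1}  orig:{B,S}
  T[1,1] 'a' = {B,S,T0}  orig:{B,S}
  T[2,2] 'b' = {B,S,T1}  orig:{B,S}
  T[3,3] 'b' = {B,S,T1}  orig:{B,S}
  T[0,1] 'ba' = {B,S}
  T[1,2] 'ab' = {A}
  T[2,3] 'bb' = {B,S}
  T[0,2] 'bab' = ∅
  T[1,3] 'abb' = ∅
  T[0,3] 'babb' = ∅

S ∉ T[0,3] ⇒ NO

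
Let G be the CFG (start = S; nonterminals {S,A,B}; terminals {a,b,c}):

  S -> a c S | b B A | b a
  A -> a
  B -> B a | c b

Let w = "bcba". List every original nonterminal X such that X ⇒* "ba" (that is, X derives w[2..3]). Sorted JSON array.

Convert to CNF:
  S -> T0 X3 | T2 T0 | T2 X4
  A -> a
  B -> B T0 | T1 T2
  T0 -> a
  T1 -> c
  T2 -> b
  X3 -> T1 S
  X4 -> B A

CYK fill (cells [i..j] with 2 ≤ i ≤ j ≤ 3 only):
  T[2,2] 'b' = {T2}  orig:{}
  T[3,3] 'a' = {A,T0}  orig:{A}
  T[2,3] 'ba' = {S}

Original NTs in T[2,3] deriving "ba": ["S"]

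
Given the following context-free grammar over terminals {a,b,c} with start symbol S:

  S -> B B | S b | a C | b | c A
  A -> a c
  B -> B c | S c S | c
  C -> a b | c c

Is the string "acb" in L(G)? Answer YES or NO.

Convert to CNF:
  S -> B B | S T2 | T0 C | T1 A | b
  A -> T0 T1
  B -> B T1 | S X3 | c
  C -> T0 T2 | T1 T1
  T0 -> a
  T1 -> c
  T2 -> b
  X3 -> T1 S

CYK table (by increasing span):
  [0..0]={T0}  "a"  orig:{}
  [1..1]={B,T1}  "c"  orig:{B}
  [2..2]={S,T2}  "b"  orig:{S}
  [0..1]={A}  "ac"
  [1..2]={X3}  "cb"  orig:{}
  [0..2]=∅  "acb"

S ∉ T[0,2] ⇒ NO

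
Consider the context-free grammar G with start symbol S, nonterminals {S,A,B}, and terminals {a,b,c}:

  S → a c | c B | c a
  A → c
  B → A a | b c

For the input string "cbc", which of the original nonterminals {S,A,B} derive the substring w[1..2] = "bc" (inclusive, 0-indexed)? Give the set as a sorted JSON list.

CNF form of G:
  S -> T0 T2 | T2 B | T2 T0
  A -> c
  B -> A T0 | T1 T2
  T0 -> a
  T1 -> b
  T2 -> c

CYK table (by increasing span) — only the sub-triangle for w[1..2]:
  T[1,1] 'b' = {T1}  orig:{}
  T[2,2] 'c' = {A,T2}  orig:{A}
  T[1,2] 'bc' = {B}

Original NTs in T[1,2] deriving "bc": ["B"]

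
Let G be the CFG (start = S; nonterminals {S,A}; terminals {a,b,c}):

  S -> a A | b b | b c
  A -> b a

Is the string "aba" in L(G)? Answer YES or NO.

Convert to CNF:
  S -> T0 T0 | T0 T2 | T1 A
  A -> T0 T1
  T0 -> b
  T1 -> a
  T2 -> c

CYK fill:
  T[0,0] 'a' = {T1}  orig:{}
  T[1,1] 'b' = {T0}  orig:{}
  T[2,2] 'a' = {T1}  orig:{}
  T[0,1] 'ab' = ∅
  T[1,2] 'ba' = {A}
  T[0,2] 'aba' = {S}

S ∈ T[0,2] ⇒ YES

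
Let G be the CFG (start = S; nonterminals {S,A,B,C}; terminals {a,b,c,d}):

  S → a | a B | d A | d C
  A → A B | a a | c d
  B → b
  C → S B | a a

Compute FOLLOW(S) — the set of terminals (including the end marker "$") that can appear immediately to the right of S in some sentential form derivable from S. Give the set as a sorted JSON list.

Compute FIRST by fixpoint:
pass 1:
  A via A→a a: +{a}
  A via A→c d: +{c}
  B via B→b: +{b}
  C via C→a a: +{a}
  S via S→a: +{a}
  S via S→d A: +{d}
  FIRST(S)={a,d}  FIRST(A)={a,c}  FIRST(B)={b}  FIRST(C)={a}
pass 2:
  C via C→S B: +{d}
  FIRST(S)={a,d}  FIRST(A)={a,c}  FIRST(B)={b}  FIRST(C)={a,d}
pass 3: — fixpoint
  FIRST(S)={a,d}  FIRST(A)={a,c}  FIRST(B)={b}  FIRST(C)={a,d}

FOLLOW iteration:
initialize: $ ∈ FOLLOW(S)
[1]
  A→A B: FOLLOW(A) ⊇ FIRST(B) = {b}; new: +{b}
  A→A B: FOLLOW(B) ⊇ FOLLOW(A) ⊇ {b}; new: +{b}
  C→S B: FOLLOW(S) ⊇ FIRST(B) = {b}; new: +{b}
  S→a B: FOLLOW(B) ⊇ FOLLOW(S) ⊇ {$,b}; new: +{$}
  S→d A: FOLLOW(A) ⊇ FOLLOW(S) ⊇ {$,b}; new: +{$}
  S→d C: FOLLOW(C) ⊇ FOLLOW(S) ⊇ {$,b}; new: +{$,b}
  S: {$,b}  A: {$,b}  B: {$,b}  C: {$,b}
[2] (no change)
  S: {$,b}  A: {$,b}  B: {$,b}  C: {$,b}

FOLLOW(S) = ["$", "b"]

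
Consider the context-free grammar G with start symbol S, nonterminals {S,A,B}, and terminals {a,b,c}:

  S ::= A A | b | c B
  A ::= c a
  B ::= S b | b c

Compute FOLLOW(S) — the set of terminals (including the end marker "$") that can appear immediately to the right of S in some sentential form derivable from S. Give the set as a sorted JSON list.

Compute FIRST by fixpoint:
[1]
  A via A→c a: +{c}
  B via B→b c: +{b}
  S via S→A A: +{c}
  S via S→b: +{b}
  S: {b,c}  A: {c}  B: {b}
[2]
  B via B→S b: +{c}
  S: {b,c}  A: {c}  B: {b,c}
[3] (no change)
  S: {b,c}  A: {c}  B: {b,c}

Compute FOLLOW by fixpoint:
FOLLOW(S) := {$}
[1]
  B→S b: FOLLOW(S) ⊇ FIRST(b) = {b}; new: +{b}
  S→A A: FOLLOW(A) ⊇ FIRST(A) = {c}; new: +{c}
  S→A A: FOLLOW(A) ⊇ FOLLOW(S) ⊇ {$,b}; new: +{$,b}
  S→c B: FOLLOW(B) ⊇ FOLLOW(S) ⊇ {$,b}; new: +{$,b}
  S: {$,b}  A: {$,b,c}  B: {$,b}
[2] done
  S: {$,b}  A: {$,b,c}  B: {$,b}

FOLLOW(S) = ["$", "b"]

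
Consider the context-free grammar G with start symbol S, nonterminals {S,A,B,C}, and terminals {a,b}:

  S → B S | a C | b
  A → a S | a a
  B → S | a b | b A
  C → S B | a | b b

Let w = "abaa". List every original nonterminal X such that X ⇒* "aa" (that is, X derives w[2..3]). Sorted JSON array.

Convert to CNF:
  S -> B S | T0 C | b
  A -> T0 S | T0 T0
  B -> B S | T0 C | T0 T1 | T1 A | b
  C -> S B | T1 T1 | a
  T0 -> a
  T1 -> b

CYK fill, restricted to cells inside w[2..3]:
  [2..2]={C,T0}  "a"  orig:{C}
  [3..3]={C,T0}  "a"  orig:{C}
  [2..3]={A,B,S}  "aa"

Original NTs in T[2,3] deriving "aa": ["A", "B", "S"]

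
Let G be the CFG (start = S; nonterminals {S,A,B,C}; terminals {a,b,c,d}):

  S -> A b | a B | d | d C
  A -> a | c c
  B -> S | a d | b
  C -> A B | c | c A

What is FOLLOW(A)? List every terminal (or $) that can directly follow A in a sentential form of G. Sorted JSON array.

Compute FIRST by fixpoint:
pass 1:
  A via A→a: +{a}
  A via A→c c: +{c}
  B via B→a d: +{a}
  B via B→b: +{b}
  C via C→A B: +{a,c}
  S via S→A b: +{a,c}
  S via S→d: +{d}
  FIRST[S]={a,c,d}  FIRST[A]={a,c}  FIRST[B]={a,b}  FIRST[C]={a,c}
pass 2:
  B via B→S: +{c,d}
  FIRST[S]={a,c,d}  FIRST[A]={a,c}  FIRST[B]={a,b,c,d}  FIRST[C]={a,c}
pass 3: (stable)
  FIRST[S]={a,c,d}  FIRST[A]={a,c}  FIRST[B]={a,b,c,d}  FIRST[C]={a,c}

Compute FOLLOW by fixpoint:
initialize: $ ∈ FOLLOW(S)
iter 1:
  C→A B: FOLLOW(A) ⊇ FIRST(B) = {a,b,c,d}; new: +{a,b,c,d}
  S→a B: FOLLOW(B) ⊇ FOLLOW(S) ⊇ {$}; new: +{$}
  S→d C: FOLLOW(C) ⊇ FOLLOW(S) ⊇ {$}; new: +{$}
  S: {$}  A: {a,b,c,d}  B: {$}  C: {$}
iter 2:
  C→c A: FOLLOW(A) ⊇ FOLLOW(C) ⊇ {$}; new: +{$}
  S: {$}  A: {$,a,b,c,d}  B: {$}  C: {$}
iter 3: — fixpoint
  S: {$}  A: {$,a,b,c,d}  B: {$}  C: {$}

FOLLOW(A) = ["$", "a", "b", "c", "d"]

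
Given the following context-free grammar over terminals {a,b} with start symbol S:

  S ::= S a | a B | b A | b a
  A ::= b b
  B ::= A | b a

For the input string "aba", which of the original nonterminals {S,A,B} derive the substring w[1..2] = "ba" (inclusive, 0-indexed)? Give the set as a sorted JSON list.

Convert to CNF:
  S -> S T1 | T0 A | T0 T1 | T1 B
  A -> T0 T0
  B -> T0 T0 | T0 T1
  T0 -> b
  T1 -> a

CYK table (by increasing span), restricted to cells inside w[1..2]:
  cell(1,1) b: {T0}  orig:{}
  cell(2,2) a: {T1}  orig:{}
  cell(1,2) ba: {B,S}

Original NTs in T[1,2] deriving "ba": ["B", "S"]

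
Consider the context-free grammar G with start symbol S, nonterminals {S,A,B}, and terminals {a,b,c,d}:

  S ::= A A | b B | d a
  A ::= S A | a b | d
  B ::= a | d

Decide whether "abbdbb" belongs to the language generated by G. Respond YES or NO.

CNF form of G:
  S -> A A | T1 B | T2 T0
  A -> S A | T0 T1 | d
  B -> a | d
  T0 -> a
  T1 -> b
  T2 -> d

CYK table (by increasing span):
  [0..0]={B,T0}  "a"  orig:{B}
  [1..1]={T1}  "b"  orig:{}
  [2..2]={T1}  "b"  orig:{}
  [3..3]={A,B,T2}  "d"  orig:{A,B}
  [4..4]={T1}  "b"  orig:{}
  [5..5]={T1}  "b"  orig:{}
  [0..1]={A}  "ab"
  [1..2]=∅  "bb"
  [2..3]={S}  "bd"
  [3..4]=∅  "db"
  [4..5]=∅  "bb"
  [0..2]=∅  "abb"
  [1..3]=∅  "bbd"
  [2..4]=∅  "bdb"
  [3..5]=∅  "dbb"
  [0..3]=∅  "abbd"
  [1..4]=∅  "bbdb"
  [2..5]=∅  "bdbb"
  [0..4]=∅  "abbdb"
  [1..5]=∅  "bbdbb"
  [0..5]=∅  "abbdbb"

S ∉ T[0,5] ⇒ NO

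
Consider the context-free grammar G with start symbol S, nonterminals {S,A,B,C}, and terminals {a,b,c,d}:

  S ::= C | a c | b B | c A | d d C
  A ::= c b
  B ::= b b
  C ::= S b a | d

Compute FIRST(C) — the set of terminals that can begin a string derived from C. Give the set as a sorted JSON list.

Compute FIRST by fixpoint:
pass 1:
  A via A→c b: +{c}
  B via B→b b: +{b}
  C via C→d: +{d}
  S via S→C: +{d}
  S via S→a c: +{a}
  S via S→b B: +{b}
  S via S→c A: +{c}
  FIRST[S]={a,b,c,d}  FIRST[A]={c}  FIRST[B]={b}  FIRST[C]={d}
pass 2:
  C via C→S b a: +{a,b,c}
  FIRST[S]={a,b,c,d}  FIRST[A]={c}  FIRST[B]={b}  FIRST[C]={a,b,c,d}
pass 3: — fixpoint
  FIRST[S]={a,b,c,d}  FIRST[A]={c}  FIRST[B]={b}  FIRST[C]={a,b,c,d}

FIRST(C) = ["a", "b", "c", "d"]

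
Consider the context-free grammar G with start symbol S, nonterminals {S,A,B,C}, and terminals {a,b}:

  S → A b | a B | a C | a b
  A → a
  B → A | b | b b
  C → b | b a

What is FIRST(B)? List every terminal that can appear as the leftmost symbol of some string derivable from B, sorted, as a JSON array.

FIRST iteration:
pass 1:
  A via A→a: +{a}
  B via B→A: +{a}
  B via B→b: +{b}
  C via C→b: +{b}
  S via S→A b: +{a}
  FIRST[S]={a}  FIRST[A]={a}  FIRST[B]={a,b}  FIRST[C]={b}
pass 2: done
  FIRST[S]={a}  FIRST[A]={a}  FIRST[B]={a,b}  FIRST[C]={b}

FIRST(B) = ["a", "b"]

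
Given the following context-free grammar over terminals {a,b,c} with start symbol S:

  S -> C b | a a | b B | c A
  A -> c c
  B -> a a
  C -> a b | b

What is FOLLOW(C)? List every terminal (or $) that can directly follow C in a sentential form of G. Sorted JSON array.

Compute FIRST by fixpoint:
round 1:
  A via A→c c: +{c}
  B via B→a a: +{a}
  C via C→a b: +{a}
  C via C→b: +{b}
  S via S→C b: +{a,b}
  S via S→c A: +{c}
  FIRST(S)={a,b,c}  FIRST(A)={c}  FIRST(B)={a}  FIRST(C)={a,b}
round 2: done
  FIRST(S)={a,b,c}  FIRST(A)={c}  FIRST(B)={a}  FIRST(C)={a,b}

FOLLOW sets:
initialize: $ ∈ FOLLOW(S)
round 1:
  S→C b: FOLLOW(C) ⊇ FIRST(b) = {b}; new: +{b}
  S→b B: FOLLOW(B) ⊇ FOLLOW(S) ⊇ {$}; new: +{$}
  S→c A: FOLLOW(A) ⊇ FOLLOW(S) ⊇ {$}; new: +{$}
  FOLLOW[S]={$}  FOLLOW[A]={$}  FOLLOW[B]={$}  FOLLOW[C]={b}
round 2: (stable)
  FOLLOW[S]={$}  FOLLOW[A]={$}  FOLLOW[B]={$}  FOLLOW[C]={b}

FOLLOW(C) = ["b"]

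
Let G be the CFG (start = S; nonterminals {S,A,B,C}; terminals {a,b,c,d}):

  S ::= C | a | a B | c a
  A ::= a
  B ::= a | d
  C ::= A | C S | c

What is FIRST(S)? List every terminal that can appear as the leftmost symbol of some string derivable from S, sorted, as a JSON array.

Compute FIRST by fixpoint:
[1]
  A via A→a: +{a}
  B via B→a: +{a}
  B via B→d: +{d}
  C via C→A: +{a}
  C via C→c: +{c}
  S via S→C: +{a,c}
  FIRST[S]={a,c}  FIRST[A]={a}  FIRST[B]={a,d}  FIRST[C]={a,c}
[2] (no change)
  FIRST[S]={a,c}  FIRST[A]={a}  FIRST[B]={a,d}  FIRST[C]={a,c}

FIRST(S) = ["a", "c"]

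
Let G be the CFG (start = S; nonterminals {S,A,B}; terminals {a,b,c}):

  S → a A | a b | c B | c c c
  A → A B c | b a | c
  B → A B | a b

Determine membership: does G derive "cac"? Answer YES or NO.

CNF form of G:
  S -> T0 B | T0 X4 | T2 A | T2 T1
  A -> A X3 | T1 T2 | c
  B -> A B | T2 T1
  T0 -> c
  T1 -> b
  T2 -> a
  X3 -> B T0
  X4 -> T0 T0

CYK table (by increasing span):
  T[0,0] 'c' = {A,T0}  orig:{A}
  T[1,1] 'a' = {T2}  orig:{}
  T[2,2] 'c' = {A,T0}  orig:{A}
  T[0,1] 'ca' = ∅
  T[1,2] 'ac' = {S}
  T[0,2] 'cac' = ∅

S ∉ T[0,2] ⇒ NO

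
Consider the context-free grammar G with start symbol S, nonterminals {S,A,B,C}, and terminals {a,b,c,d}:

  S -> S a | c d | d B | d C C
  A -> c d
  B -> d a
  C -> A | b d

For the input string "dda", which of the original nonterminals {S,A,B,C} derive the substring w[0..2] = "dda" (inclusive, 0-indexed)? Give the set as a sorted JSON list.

CNF form of G:
  S -> S T2 | T0 T1 | T1 B | T1 X4
  A -> T0 T1
  B -> T1 T2
  C -> T0 T1 | T3 T1
  T0 -> c
  T1 -> d
  T2 -> a
  T3 -> b
  X4 -> C C

CYK fill — only the sub-triangle for w[0..2]:
  [0..0]={T1}  "d"  orig:{}
  [1..1]={T1}  "d"  orig:{}
  [2..2]={T2}  "a"  orig:{}
  [0..1]=∅  "dd"
  [1..2]={B}  "da"
  [0..2]={S}  "dda"

Original NTs in T[0,2] deriving "dda": ["S"]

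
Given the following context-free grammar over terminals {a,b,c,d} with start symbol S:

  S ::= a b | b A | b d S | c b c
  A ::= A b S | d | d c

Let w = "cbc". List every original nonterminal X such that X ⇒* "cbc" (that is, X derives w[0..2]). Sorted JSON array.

CNF form of G:
  S -> T0 A | T0 X5 | T2 X6 | T3 T0
  A -> A X4 | T1 T2 | d
  T0 -> b
  T1 -> d
  T2 -> c
  T3 -> a
  X4 -> T0 S
  X5 -> T1 S
  X6 -> T0 T2

CYK fill, restricted to cells inside w[0..2]:
  [0..0]={T2}  "c"  orig:{}
  [1..1]={T0}  "b"  orig:{}
  [2..2]={T2}  "c"  orig:{}
  [0..1]=∅  "cb"
  [1..2]={X6}  "bc"  orig:{}
  [0..2]={S}  "cbc"

Original NTs in T[0,2] deriving "cbc": ["S"]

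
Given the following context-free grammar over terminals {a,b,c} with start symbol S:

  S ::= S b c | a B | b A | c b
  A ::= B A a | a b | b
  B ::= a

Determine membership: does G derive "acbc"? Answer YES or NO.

Convert to CNF:
  S -> S X4 | T0 B | T1 A | T2 T1
  A -> B X3 | T0 T1 | b
  B -> a
  T0 -> a
  T1 -> b
  T2 -> c
  X3 -> A T0
  X4 -> T1 T2

CYK fill:
  T[0,0] 'a' = {B,T0}  orig:{B}
  T[1,1] 'c' = {T2}  orig:{}
  T[2,2] 'b' = {A,T1}  orig:{A}
  T[3,3] 'c' = {T2}  orig:{}
  T[0,1] 'ac' = ∅
  T[1,2] 'cb' = {S}
  T[2,3] 'bc' = {X4}  orig:{}
  T[0,2] 'acb' = ∅
  T[1,3] 'cbc' = ∅
  T[0,3] 'acbc' = ∅

S ∉ T[0,3] ⇒ NO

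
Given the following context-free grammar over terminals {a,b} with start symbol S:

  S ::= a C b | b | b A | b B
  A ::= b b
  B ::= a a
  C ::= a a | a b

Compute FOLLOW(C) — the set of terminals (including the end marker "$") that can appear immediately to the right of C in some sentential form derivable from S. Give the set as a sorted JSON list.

FIRST iteration:
pass 1:
  A via A→b b: +{b}
  B via B→a a: +{a}
  C via C→a a: +{a}
  S via S→a C b: +{a}
  S via S→b: +{b}
  FIRST(S)={a,b}  FIRST(A)={b}  FIRST(B)={a}  FIRST(C)={a}
pass 2: (stable)
  FIRST(S)={a,b}  FIRST(A)={b}  FIRST(B)={a}  FIRST(C)={a}

FOLLOW iteration:
seed FOLLOW(S) with $
[1]
  S→a C b: FOLLOW(C) ⊇ FIRST(b) = {b}; new: +{b}
  S→b A: FOLLOW(A) ⊇ FOLLOW(S) ⊇ {$}; new: +{$}
  S→b B: FOLLOW(B) ⊇ FOLLOW(S) ⊇ {$}; new: +{$}
  FOLLOW(S)={$}  FOLLOW(A)={$}  FOLLOW(B)={$}  FOLLOW(C)={b}
[2] — fixpoint
  FOLLOW(S)={$}  FOLLOW(A)={$}  FOLLOW(B)={$}  FOLLOW(C)={b}

FOLLOW(C) = ["b"]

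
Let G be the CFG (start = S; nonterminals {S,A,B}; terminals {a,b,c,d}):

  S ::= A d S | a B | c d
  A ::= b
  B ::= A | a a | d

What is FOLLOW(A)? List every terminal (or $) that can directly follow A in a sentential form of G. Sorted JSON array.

Compute FIRST by fixpoint:
iter 1:
  A via A→b: +{b}
  B via B→A: +{b}
  B via B→a a: +{a}
  B via B→d: +{d}
  S via S→A d S: +{b}
  S via S→a B: +{a}
  S via S→c d: +{c}
  FIRST[S]={a,b,c}  FIRST[A]={b}  FIRST[B]={a,b,d}
iter 2: (stable)
  FIRST[S]={a,b,c}  FIRST[A]={b}  FIRST[B]={a,b,d}

FOLLOW iteration:
seed FOLLOW(S) with $
pass 1:
  S→A d S: FOLLOW(A) ⊇ FIRST(d) = {d}; new: +{d}
  S→a B: FOLLOW(B) ⊇ FOLLOW(S) ⊇ {$}; new: +{$}
  FOLLOW(S)={$}  FOLLOW(A)={d}  FOLLOW(B)={$}
pass 2:
  B→A: FOLLOW(A) ⊇ FOLLOW(B) ⊇ {$}; new: +{$}
  FOLLOW(S)={$}  FOLLOW(A)={$,d}  FOLLOW(B)={$}
pass 3: (stable)
  FOLLOW(S)={$}  FOLLOW(A)={$,d}  FOLLOW(B)={$}

FOLLOW(A) = ["$", "d"]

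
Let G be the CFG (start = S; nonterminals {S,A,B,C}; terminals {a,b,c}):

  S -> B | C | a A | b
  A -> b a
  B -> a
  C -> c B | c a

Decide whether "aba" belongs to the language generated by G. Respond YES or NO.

Convert to CNF:
  S -> T1 A | T2 B | T2 T1 | a | b
  A -> T0 T1
  B -> a
  C -> T2 B | T2 T1
  T0 -> b
  T1 -> a
  T2 -> c

Fill CYK table bottom-up:
  [0..0]={B,S,T1}  "a"  orig:{B,S}
  [1..1]={S,T0}  "b"  orig:{S}
  [2..2]={B,S,T1}  "a"  orig:{B,S}
  [0..1]=∅  "ab"
  [1..2]={A}  "ba"
  [0..2]={S}  "aba"

S ∈ T[0,2] ⇒ YES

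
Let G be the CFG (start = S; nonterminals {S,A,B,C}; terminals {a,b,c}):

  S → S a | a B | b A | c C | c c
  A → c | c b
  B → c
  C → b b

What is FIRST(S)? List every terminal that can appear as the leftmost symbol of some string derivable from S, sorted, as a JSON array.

FIRST sets, iterate to fixpoint:
round 1:
  A via A→c: +{c}
  B via B→c: +{c}
  C via C→b b: +{b}
  S via S→a B: +{a}
  S via S→b A: +{b}
  S via S→c C: +{c}
  S: {a,b,c}  A: {c}  B: {c}  C: {b}
round 2: (stable)
  S: {a,b,c}  A: {c}  B: {c}  C: {b}

FIRST(S) = ["a", "b", "c"]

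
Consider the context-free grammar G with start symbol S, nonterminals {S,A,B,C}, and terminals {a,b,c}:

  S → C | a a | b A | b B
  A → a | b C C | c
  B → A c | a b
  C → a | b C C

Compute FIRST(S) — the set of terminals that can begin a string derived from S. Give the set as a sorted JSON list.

FIRST sets, iterate to fixpoint:
round 1:
  A via A→a: +{a}
  A via A→b C C: +{b}
  A via A→c: +{c}
  B via B→A c: +{a,b,c}
  C via C→a: +{a}
  C via C→b C C: +{b}
  S via S→C: +{a,b}
  FIRST[S]={a,b}  FIRST[A]={a,b,c}  FIRST[B]={a,b,c}  FIRST[C]={a,b}
round 2: (no change)
  FIRST[S]={a,b}  FIRST[A]={a,b,c}  FIRST[B]={a,b,c}  FIRST[C]={a,b}

FIRST(S) = ["a", "b"]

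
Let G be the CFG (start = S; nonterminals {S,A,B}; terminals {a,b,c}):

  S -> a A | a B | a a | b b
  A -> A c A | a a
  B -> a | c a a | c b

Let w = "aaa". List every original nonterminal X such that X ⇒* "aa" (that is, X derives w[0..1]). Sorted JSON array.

Convert to CNF:
  S -> T1 A | T1 B | T1 T1 | T2 T2
  A -> A X3 | T1 T1
  B -> T0 T2 | T0 X4 | a
  T0 -> c
  T1 -> a
  T2 -> b
  X3 -> T0 A
  X4 -> T1 T1

CYK fill, restricted to cells inside w[0..1]:
  T[0,0] 'a' = {B,T1}  orig:{B}
  T[1,1] 'a' = {B,T1}  orig:{B}
  T[0,1] 'aa' = {A,S,X4}  orig:{A,S}

Original NTs in T[0,1] deriving "aa": ["A", "S"]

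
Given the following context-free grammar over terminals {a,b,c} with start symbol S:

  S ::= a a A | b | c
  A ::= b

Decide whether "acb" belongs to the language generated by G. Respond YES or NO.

CNF form of G:
  S -> T0 X1 | b | c
  A -> b
  T0 -> a
  X1 -> T0 A

CYK fill:
  cell(0,0) a: {T0}  orig:{}
  cell(1,1) c: {S}
  cell(2,2) b: {A,S}
  cell(0,1) ac: ∅
  cell(1,2) cb: ∅
  cell(0,2) acb: ∅

S ∉ T[0,2] ⇒ NO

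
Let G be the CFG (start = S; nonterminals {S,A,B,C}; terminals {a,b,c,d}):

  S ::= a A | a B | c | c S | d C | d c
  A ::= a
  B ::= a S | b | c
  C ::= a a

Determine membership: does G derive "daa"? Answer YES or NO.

Convert to CNF:
  S -> T0 A | T0 B | T1 S | T2 C | T2 T1 | c
  A -> a
  B -> T0 S | b | c
  C -> T0 T0
  T0 -> a
  T1 -> c
  T2 -> d

CYK fill:
  cell(0,0) d: {T2}  orig:{}
  cell(1,1) a: {A,T0}  orig:{A}
  cell(2,2) a: {A,T0}  orig:{A}
  cell(0,1) da: ∅
  cell(1,2) aa: {C,S}
  cell(0,2) daa: {S}

S ∈ T[0,2] ⇒ YES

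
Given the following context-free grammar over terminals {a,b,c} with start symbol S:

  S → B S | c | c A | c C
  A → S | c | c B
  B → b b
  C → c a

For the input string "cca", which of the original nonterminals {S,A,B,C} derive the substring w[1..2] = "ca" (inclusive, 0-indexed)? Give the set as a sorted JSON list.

CNF form of G:
  S -> B S | T0 A | T0 C | c
  A -> B S | T0 A | T0 B | T0 C | c
  B -> T1 T1
  C -> T0 T2
  T0 -> c
  T1 -> b
  T2 -> a

CYK table (by increasing span) — only the sub-triangle for w[1..2]:
  T[1,1] 'c' = {A,S,T0}  orig:{A,S}
  T[2,2] 'a' = {T2}  orig:{}
  T[1,2] 'ca' = {C}

Original NTs in T[1,2] deriving "ca": ["C"]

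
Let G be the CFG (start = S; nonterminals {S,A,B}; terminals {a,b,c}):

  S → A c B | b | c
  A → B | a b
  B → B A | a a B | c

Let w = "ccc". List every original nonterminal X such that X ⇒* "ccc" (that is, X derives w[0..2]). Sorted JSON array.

CNF form of G:
  S -> A X5 | b | c
  A -> B A | T0 T1 | T0 X3 | c
  B -> B A | T0 X4 | c
  T0 -> a
  T1 -> b
  T2 -> c
  X3 -> T0 B
  X4 -> T0 B
  X5 -> T2 B

CYK table (by increasing span), restricted to cells inside w[0..2]:
  [0..0]={A,B,S,T2}  "c"  orig:{A,B,S}
  [1..1]={A,B,S,T2}  "c"  orig:{A,B,S}
  [2..2]={A,B,S,T2}  "c"  orig:{A,B,S}
  [0..1]={A,B,X5}  "cc"  orig:{A,B}
  [1..2]={A,B,X5}  "cc"  orig:{A,B}
  [0..2]={A,B,S,X5}  "ccc"  orig:{A,B,S}

Original NTs in T[0,2] deriving "ccc": ["A", "B", "S"]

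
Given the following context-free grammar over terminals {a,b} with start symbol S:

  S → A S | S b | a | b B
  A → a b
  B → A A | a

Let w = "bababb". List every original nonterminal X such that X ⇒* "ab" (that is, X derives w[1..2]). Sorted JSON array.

CNF form of G:
  S -> A S | S T1 | T1 B | a
  A -> T0 T1
  B -> A A | a
  T0 -> a
  T1 -> b

CYK table (by increasing span) — only the sub-triangle for w[1..2]:
  cell(1,1) a: {B,S,T0}  orig:{B,S}
  cell(2,2) b: {T1}  orig:{}
  cell(1,2) ab: {A,S}

Original NTs in T[1,2] deriving "ab": ["A", "S"]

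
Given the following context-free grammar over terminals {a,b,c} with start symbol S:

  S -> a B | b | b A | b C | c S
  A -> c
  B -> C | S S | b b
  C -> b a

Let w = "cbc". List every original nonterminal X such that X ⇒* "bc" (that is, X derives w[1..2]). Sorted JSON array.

CNF form of G:
  S -> T0 A | T0 C | T1 B | T2 S | b
  A -> c
  B -> S S | T0 T0 | T0 T1
  C -> T0 T1
  T0 -> b
  T1 -> a
  T2 -> c

CYK fill (cells [i..j] with 1 ≤ i ≤ j ≤ 2 only):
  T[1,1] 'b' = {S,T0}  orig:{S}
  T[2,2] 'c' = {A,T2}  orig:{A}
  T[1,2] 'bc' = {S}

Original NTs in T[1,2] deriving "bc": ["S"]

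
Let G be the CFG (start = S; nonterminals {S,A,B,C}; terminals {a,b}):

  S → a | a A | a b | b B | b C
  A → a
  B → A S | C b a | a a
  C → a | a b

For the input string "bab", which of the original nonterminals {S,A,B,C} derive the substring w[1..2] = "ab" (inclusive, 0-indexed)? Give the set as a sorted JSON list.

Convert to CNF:
  S -> T0 B | T0 C | T1 A | T1 T0 | a
  A -> a
  B -> A S | C X2 | T1 T1
  C -> T1 T0 | a
  T0 -> b
  T1 -> a
  X2 -> T0 T1

CYK table (by increasing span) — only the sub-triangle for w[1..2]:
  [1..1]={A,C,S,T1}  "a"  orig:{A,C,S}
  [2..2]={T0}  "b"  orig:{}
  [1..2]={C,S}  "ab"

Original NTs in T[1,2] deriving "ab": ["C", "S"]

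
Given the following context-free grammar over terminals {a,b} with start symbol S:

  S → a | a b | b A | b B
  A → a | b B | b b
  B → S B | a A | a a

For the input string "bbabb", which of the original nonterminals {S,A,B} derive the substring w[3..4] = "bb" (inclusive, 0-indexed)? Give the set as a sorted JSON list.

Convert to CNF:
  S -> T0 A | T0 B | T1 T0 | a
  A -> T0 B | T0 T0 | a
  B -> S B | T1 A | T1 T1
  T0 -> b
  T1 -> a

Fill CYK table bottom-up, restricted to cells inside w[3..4]:
  cell(3,3) b: {T0}  orig:{}
  cell(4,4) b: {T0}  orig:{}
  cell(3,4) bb: {A}

Original NTs in T[3,4] deriving "bb": ["A"]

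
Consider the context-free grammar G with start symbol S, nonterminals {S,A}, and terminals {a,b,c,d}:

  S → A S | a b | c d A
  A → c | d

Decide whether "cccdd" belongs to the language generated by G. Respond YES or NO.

CNF form of G:
  S -> A S | T0 T1 | T2 X4
  A -> c | d
  T0 -> a
  T1 -> b
  T2 -> c
  T3 -> d
  X4 -> T3 A

CYK fill:
  cell(0,0) c: {A,T2}  orig:{A}
  cell(1,1) c: {A,T2}  orig:{A}
  cell(2,2) c: {A,T2}  orig:{A}
  cell(3,3) d: {A,T3}  orig:{A}
  cell(4,4) d: {A,T3}  orig:{A}
  cell(0,1) cc: ∅
  cell(1,2) cc: ∅
  cell(2,3) cd: ∅
  cell(3,4) dd: {X4}  orig:{}
  cell(0,2) ccc: ∅
  cell(1,3) ccd: ∅
  cell(2,4) cdd: {S}
  cell(0,3) cccd: ∅
  cell(1,4) ccdd: {S}
  cell(0,4) cccdd: {S}

S ∈ T[0,4] ⇒ YES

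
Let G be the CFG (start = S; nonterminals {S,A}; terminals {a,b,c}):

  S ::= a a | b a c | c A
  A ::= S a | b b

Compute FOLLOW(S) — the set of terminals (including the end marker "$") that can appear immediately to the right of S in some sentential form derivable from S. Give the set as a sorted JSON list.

FIRST sets, iterate to fixpoint:
[1]
  A via A→b b: +{b}
  S via S→a a: +{a}
  S via S→b a c: +{b}
  S via S→c A: +{c}
  FIRST[S]={a,b,c}  FIRST[A]={b}
[2]
  A via A→S a: +{a,c}
  FIRST[S]={a,b,c}  FIRST[A]={a,b,c}
[3] (no change)
  FIRST[S]={a,b,c}  FIRST[A]={a,b,c}

Compute FOLLOW by fixpoint:
FOLLOW(S) := {$}
round 1:
  A→S a: FOLLOW(S) ⊇ FIRST(a) = {a}; new: +{a}
  S→c A: FOLLOW(A) ⊇ FOLLOW(S) ⊇ {$,a}; new: +{$,a}
  FOLLOW(S)={$,a}  FOLLOW(A)={$,a}
round 2: (stable)
  FOLLOW(S)={$,a}  FOLLOW(A)={$,a}

FOLLOW(S) = ["$", "a"]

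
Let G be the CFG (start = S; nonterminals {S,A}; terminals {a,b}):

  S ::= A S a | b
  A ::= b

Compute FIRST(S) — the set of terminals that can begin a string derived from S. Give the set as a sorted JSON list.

FIRST iteration:
pass 1:
  A via A→b: +{b}
  S via S→A S a: +{b}
  FIRST[S]={b}  FIRST[A]={b}
pass 2: (no change)
  FIRST[S]={b}  FIRST[A]={b}

FIRST(S) = ["b"]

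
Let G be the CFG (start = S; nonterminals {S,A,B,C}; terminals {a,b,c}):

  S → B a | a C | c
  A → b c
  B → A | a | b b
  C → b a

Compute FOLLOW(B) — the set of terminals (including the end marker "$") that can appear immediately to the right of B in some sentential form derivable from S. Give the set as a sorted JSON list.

Compute FIRST by fixpoint:
pass 1:
  A via A→b c: +{b}
  B via B→A: +{b}
  B via B→a: +{a}
  C via C→b a: +{b}
  S via S→B a: +{a,b}
  S via S→c: +{c}
  FIRST[S]={a,b,c}  FIRST[A]={b}  FIRST[B]={a,b}  FIRST[C]={b}
pass 2: (no change)
  FIRST[S]={a,b,c}  FIRST[A]={b}  FIRST[B]={a,b}  FIRST[C]={b}

Compute FOLLOW by fixpoint:
seed FOLLOW(S) with $
[1]
  S→B a: FOLLOW(B) ⊇ FIRST(a) = {a}; new: +{a}
  S→a C: FOLLOW(C) ⊇ FOLLOW(S) ⊇ {$}; new: +{$}
  S: {$}  A: {}  B: {a}  C: {$}
[2]
  B→A: FOLLOW(A) ⊇ FOLLOW(B) ⊇ {a}; new: +{a}
  S: {$}  A: {a}  B: {a}  C: {$}
[3] — fixpoint
  S: {$}  A: {a}  B: {a}  C: {$}

FOLLOW(B) = ["a"]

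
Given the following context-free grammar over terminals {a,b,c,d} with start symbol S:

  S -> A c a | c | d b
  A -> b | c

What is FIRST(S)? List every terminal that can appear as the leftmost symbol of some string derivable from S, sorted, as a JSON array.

FIRST sets, iterate to fixpoint:
pass 1:
  A via A→b: +{b}
  A via A→c: +{c}
  S via S→A c a: +{b,c}
  S via S→d b: +{d}
  FIRST[S]={b,c,d}  FIRST[A]={b,c}
pass 2: done
  FIRST[S]={b,c,d}  FIRST[A]={b,c}

FIRST(S) = ["b", "c", "d"]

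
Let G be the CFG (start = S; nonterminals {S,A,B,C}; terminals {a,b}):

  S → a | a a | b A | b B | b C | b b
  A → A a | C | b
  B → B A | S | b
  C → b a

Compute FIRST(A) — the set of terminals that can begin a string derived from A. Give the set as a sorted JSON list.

FIRST iteration:
pass 1:
  A via A→b: +{b}
  B via B→b: +{b}
  C via C→b a: +{b}
  S via S→a: +{a}
  S via S→b A: +{b}
  FIRST[S]={a,b}  FIRST[A]={b}  FIRST[B]={b}  FIRST[C]={b}
pass 2:
  B via B→S: +{a}
  FIRST[S]={a,b}  FIRST[A]={b}  FIRST[B]={a,b}  FIRST[C]={b}
pass 3: — fixpoint
  FIRST[S]={a,b}  FIRST[A]={b}  FIRST[B]={a,b}  FIRST[C]={b}

FIRST(A) = ["b"]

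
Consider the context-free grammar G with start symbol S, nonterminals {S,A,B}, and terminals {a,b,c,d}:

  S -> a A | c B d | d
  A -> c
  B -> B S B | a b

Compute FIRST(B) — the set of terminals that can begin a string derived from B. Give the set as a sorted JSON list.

FIRST iteration:
[1]
  A via A→c: +{c}
  B via B→a b: +{a}
  S via S→a A: +{a}
  S via S→c B d: +{c}
  S via S→d: +{d}
  FIRST(S)={a,c,d}  FIRST(A)={c}  FIRST(B)={a}
[2] done
  FIRST(S)={a,c,d}  FIRST(A)={c}  FIRST(B)={a}

FIRST(B) = ["a"]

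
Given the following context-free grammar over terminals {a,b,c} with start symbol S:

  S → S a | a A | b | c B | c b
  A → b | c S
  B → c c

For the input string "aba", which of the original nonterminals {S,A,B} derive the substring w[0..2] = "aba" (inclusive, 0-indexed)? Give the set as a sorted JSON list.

CNF form of G:
  S -> S T1 | T0 B | T0 T2 | T1 A | b
  A -> T0 S | b
  B -> T0 T0
  T0 -> c
  T1 -> a
  T2 -> b

CYK table (by increasing span) (cells [i..j] with 0 ≤ i ≤ j ≤ 2 only):
  [0..0]={T1}  "a"  orig:{}
  [1..1]={A,S,T2}  "b"  orig:{A,S}
  [2..2]={T1}  "a"  orig:{}
  [0..1]={S}  "ab"
  [1..2]={S}  "ba"
  [0..2]={S}  "aba"

Original NTs in T[0,2] deriving "aba": ["S"]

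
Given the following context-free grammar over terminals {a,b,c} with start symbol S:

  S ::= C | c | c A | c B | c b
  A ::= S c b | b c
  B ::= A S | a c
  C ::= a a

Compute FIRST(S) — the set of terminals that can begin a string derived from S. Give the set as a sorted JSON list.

FIRST iteration:
pass 1:
  A via A→b c: +{b}
  B via B→A S: +{b}
  B via B→a c: +{a}
  C via C→a a: +{a}
  S via S→C: +{a}
  S via S→c: +{c}
  FIRST[S]={a,c}  FIRST[A]={b}  FIRST[B]={a,b}  FIRST[C]={a}
pass 2:
  A via A→S c b: +{a,c}
  B via B→A S: +{c}
  FIRST[S]={a,c}  FIRST[A]={a,b,c}  FIRST[B]={a,b,c}  FIRST[C]={a}
pass 3: done
  FIRST[S]={a,c}  FIRST[A]={a,b,c}  FIRST[B]={a,b,c}  FIRST[C]={a}

FIRST(S) = ["a", "c"]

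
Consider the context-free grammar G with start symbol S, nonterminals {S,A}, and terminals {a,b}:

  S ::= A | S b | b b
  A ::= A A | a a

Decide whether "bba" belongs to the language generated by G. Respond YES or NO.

Convert to CNF:
  S -> A A | S T1 | T0 T0 | T1 T1
  A -> A A | T0 T0
  T0 -> a
  T1 -> b

CYK table (by increasing span):
  [0..0]={T1}  "b"  orig:{}
  [1..1]={T1}  "b"  orig:{}
  [2..2]={T0}  "a"  orig:{}
  [0..1]={S}  "bb"
  [1..2]=∅  "ba"
  [0..2]=∅  "bba"

S ∉ T[0,2] ⇒ NO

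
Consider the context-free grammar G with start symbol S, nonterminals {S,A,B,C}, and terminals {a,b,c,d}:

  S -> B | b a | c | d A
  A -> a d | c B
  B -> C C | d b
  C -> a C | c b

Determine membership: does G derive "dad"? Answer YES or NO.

CNF form of G:
  S -> C C | T1 A | T1 T3 | T3 T0 | c
  A -> T0 T1 | T2 B
  B -> C C | T1 T3
  C -> T0 C | T2 T3
  T0 -> a
  T1 -> d
  T2 -> c
  T3 -> b

CYK table (by increasing span):
  T[0,0] 'd' = {T1}  orig:{}
  T[1,1] 'a' = {T0}  orig:{}
  T[2,2] 'd' = {T1}  orig:{}
  T[0,1] 'da' = ∅
  T[1,2] 'ad' = {A}
  T[0,2] 'dad' = {S}

S ∈ T[0,2] ⇒ YES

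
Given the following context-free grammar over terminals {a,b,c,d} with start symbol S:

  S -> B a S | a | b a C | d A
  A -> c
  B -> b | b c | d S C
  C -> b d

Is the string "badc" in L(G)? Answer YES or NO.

CNF form of G:
  S -> B X5 | T0 X6 | T2 A | a
  A -> c
  B -> T0 T1 | T2 X4 | b
  C -> T0 T2
  T0 -> b
  T1 -> c
  T2 -> d
  T3 -> a
  X4 -> S C
  X5 -> T3 S
  X6 -> T3 C

Fill CYK table bottom-up:
  T[0,0] 'b' = {B,T0}  orig:{B}
  T[1,1] 'a' = {S,T3}  orig:{S}
  T[2,2] 'd' = {T2}  orig:{}
  T[3,3] 'c' = {A,T1}  orig:{A}
  T[0,1] 'ba' = ∅
  T[1,2] 'ad' = ∅
  T[2,3] 'dc' = {S}
  T[0,2] 'bad' = ∅
  T[1,3] 'adc' = {X5}  orig:{}
  T[0,3] 'badc' = {S}

S ∈ T[0,3] ⇒ YES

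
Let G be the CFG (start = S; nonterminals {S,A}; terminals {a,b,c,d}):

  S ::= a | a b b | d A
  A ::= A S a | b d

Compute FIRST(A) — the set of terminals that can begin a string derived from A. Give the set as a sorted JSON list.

FIRST sets, iterate to fixpoint:
iter 1:
  A via A→b d: +{b}
  S via S→a: +{a}
  S via S→d A: +{d}
  FIRST(S)={a,d}  FIRST(A)={b}
iter 2: (no change)
  FIRST(S)={a,d}  FIRST(A)={b}

FIRST(A) = ["b"]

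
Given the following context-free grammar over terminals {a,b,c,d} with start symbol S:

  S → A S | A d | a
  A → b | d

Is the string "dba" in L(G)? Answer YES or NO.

Convert to CNF:
  S -> A S | A T0 | a
  A -> b | d
  T0 -> d

CYK fill:
  cell(0,0) d: {A,T0}  orig:{A}
  cell(1,1) b: {A}
  cell(2,2) a: {S}
  cell(0,1) db: ∅
  cell(1,2) ba: {S}
  cell(0,2) dba: {S}

S ∈ T[0,2] ⇒ YES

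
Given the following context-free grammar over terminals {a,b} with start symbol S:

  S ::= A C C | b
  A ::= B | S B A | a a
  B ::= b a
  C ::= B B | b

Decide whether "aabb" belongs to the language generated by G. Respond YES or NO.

CNF form of G:
  S -> A X3 | b
  A -> S X2 | T0 T0 | T1 T0
  B -> T1 T0
  C -> B B | b
  T0 -> a
  T1 -> b
  X2 -> B A
  X3 -> C C

Fill CYK table bottom-up:
  cell(0,0) a: {T0}  orig:{}
  cell(1,1) a: {T0}  orig:{}
  cell(2,2) b: {C,S,T1}  orig:{C,S}
  cell(3,3) b: {C,S,T1}  orig:{C,S}
  cell(0,1) aa: {A}
  cell(1,2) ab: ∅
  cell(2,3) bb: {X3}  orig:{}
  cell(0,2) aab: ∅
  cell(1,3) abb: ∅
  cell(0,3) aabb: {S}

S ∈ T[0,3] ⇒ YES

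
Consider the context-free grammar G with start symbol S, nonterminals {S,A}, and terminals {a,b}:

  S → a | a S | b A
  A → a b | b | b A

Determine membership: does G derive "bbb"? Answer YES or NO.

Convert to CNF:
  S -> T0 S | T1 A | a
  A -> T0 T1 | T1 A | b
  T0 -> a
  T1 -> b

CYK table (by increasing span):
  [0..0]={A,T1}  "b"  orig:{A}
  [1..1]={A,T1}  "b"  orig:{A}
  [2..2]={A,T1}  "b"  orig:{A}
  [0..1]={A,S}  "bb"
  [1..2]={A,S}  "bb"
  [0..2]={A,S}  "bbb"

S ∈ T[0,2] ⇒ YES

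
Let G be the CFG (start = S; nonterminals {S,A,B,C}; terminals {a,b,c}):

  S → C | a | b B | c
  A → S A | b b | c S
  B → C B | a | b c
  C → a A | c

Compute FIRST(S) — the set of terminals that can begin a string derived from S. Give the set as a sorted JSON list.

FIRST iteration:
iter 1:
  A via A→b b: +{b}
  A via A→c S: +{c}
  B via B→a: +{a}
  B via B→b c: +{b}
  C via C→a A: +{a}
  C via C→c: +{c}
  S via S→C: +{a,c}
  S via S→b B: +{b}
  FIRST[S]={a,b,c}  FIRST[A]={b,c}  FIRST[B]={a,b}  FIRST[C]={a,c}
iter 2:
  A via A→S A: +{a}
  B via B→C B: +{c}
  FIRST[S]={a,b,c}  FIRST[A]={a,b,c}  FIRST[B]={a,b,c}  FIRST[C]={a,c}
iter 3: done
  FIRST[S]={a,b,c}  FIRST[A]={a,b,c}  FIRST[B]={a,b,c}  FIRST[C]={a,c}

FIRST(S) = ["a", "b", "c"]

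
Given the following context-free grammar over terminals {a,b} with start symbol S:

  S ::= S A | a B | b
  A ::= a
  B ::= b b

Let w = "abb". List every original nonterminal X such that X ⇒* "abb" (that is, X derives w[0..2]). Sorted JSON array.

Convert to CNF:
  S -> S A | T1 B | b
  A -> a
  B -> T0 T0
  T0 -> b
  T1 -> a

CYK fill (cells [i..j] with 0 ≤ i ≤ j ≤ 2 only):
  T[0,0] 'a' = {A,T1}  orig:{A}
  T[1,1] 'b' = {S,T0}  orig:{S}
  T[2,2] 'b' = {S,T0}  orig:{S}
  T[0,1] 'ab' = ∅
  T[1,2] 'bb' = {B}
  T[0,2] 'abb' = {S}

Original NTs in T[0,2] deriving "abb": ["S"]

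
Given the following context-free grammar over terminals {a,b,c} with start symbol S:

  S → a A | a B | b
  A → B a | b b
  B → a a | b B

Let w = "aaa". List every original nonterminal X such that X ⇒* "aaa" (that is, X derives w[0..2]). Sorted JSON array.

CNF form of G:
  S -> T0 A | T0 B | b
  A -> B T0 | T1 T1
  B -> T0 T0 | T1 B
  T0 -> a
  T1 -> b

Fill CYK table bottom-up — only the sub-triangle for w[0..2]:
  cell(0,0) a: {T0}  orig:{}
  cell(1,1) a: {T0}  orig:{}
  cell(2,2) a: {T0}  orig:{}
  cell(0,1) aa: {B}
  cell(1,2) aa: {B}
  cell(0,2) aaa: {A,S}

Original NTs in T[0,2] deriving "aaa": ["A", "S"]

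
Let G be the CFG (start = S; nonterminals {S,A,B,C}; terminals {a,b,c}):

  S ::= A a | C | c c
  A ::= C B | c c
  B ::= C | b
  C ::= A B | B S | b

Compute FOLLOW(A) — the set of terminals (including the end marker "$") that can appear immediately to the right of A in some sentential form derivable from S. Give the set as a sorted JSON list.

Compute FIRST by fixpoint:
pass 1:
  A via A→c c: +{c}
  B via B→b: +{b}
  C via C→A B: +{c}
  C via C→B S: +{b}
  S via S→A a: +{c}
  S via S→C: +{b}
  S: {b,c}  A: {c}  B: {b}  C: {b,c}
pass 2:
  A via A→C B: +{b}
  B via B→C: +{c}
  S: {b,c}  A: {b,c}  B: {b,c}  C: {b,c}
pass 3: (stable)
  S: {b,c}  A: {b,c}  B: {b,c}  C: {b,c}

Compute FOLLOW by fixpoint:
initialize: $ ∈ FOLLOW(S)
pass 1:
  A→C B: FOLLOW(C) ⊇ FIRST(B) = {b,c}; new: +{b,c}
  C→A B: FOLLOW(A) ⊇ FIRST(B) = {b,c}; new: +{b,c}
  C→A B: FOLLOW(B) ⊇ FOLLOW(C) ⊇ {b,c}; new: +{b,c}
  C→B S: FOLLOW(S) ⊇ FOLLOW(C) ⊇ {b,c}; new: +{b,c}
  S→A a: FOLLOW(A) ⊇ FIRST(a) = {a}; new: +{a}
  S→C: FOLLOW(C) ⊇ FOLLOW(S) ⊇ {$,b,c}; new: +{$}
  FOLLOW(S)={$,b,c}  FOLLOW(A)={a,b,c}  FOLLOW(B)={b,c}  FOLLOW(C)={$,b,c}
pass 2:
  A→C B: FOLLOW(B) ⊇ FOLLOW(A) ⊇ {a,b,c}; new: +{a}
  B→C: FOLLOW(C) ⊇ FOLLOW(B) ⊇ {a,b,c}; new: +{a}
  C→A B: FOLLOW(B) ⊇ FOLLOW(C) ⊇ {$,a,b,c}; new: +{$}
  C→B S: FOLLOW(S) ⊇ FOLLOW(C) ⊇ {$,a,b,c}; new: +{a}
  FOLLOW(S)={$,a,b,c}  FOLLOW(A)={a,b,c}  FOLLOW(B)={$,a,b,c}  FOLLOW(C)={$,a,b,c}
pass 3: — fixpoint
  FOLLOW(S)={$,a,b,c}  FOLLOW(A)={a,b,c}  FOLLOW(B)={$,a,b,c}  FOLLOW(C)={$,a,b,c}

FOLLOW(A) = ["a", "b", "c"]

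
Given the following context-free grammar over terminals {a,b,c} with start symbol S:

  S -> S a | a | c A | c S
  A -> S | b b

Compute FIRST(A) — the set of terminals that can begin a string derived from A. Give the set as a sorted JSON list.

FIRST iteration:
round 1:
  A via A→b b: +{b}
  S via S→a: +{a}
  S via S→c A: +{c}
  S: {a,c}  A: {b}
round 2:
  A via A→S: +{a,c}
  S: {a,c}  A: {a,b,c}
round 3: done
  S: {a,c}  A: {a,b,c}

FIRST(A) = ["a", "b", "c"]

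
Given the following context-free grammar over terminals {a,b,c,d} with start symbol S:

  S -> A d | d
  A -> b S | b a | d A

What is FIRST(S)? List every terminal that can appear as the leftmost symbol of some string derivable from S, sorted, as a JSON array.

Compute FIRST by fixpoint:
iter 1:
  A via A→b S: +{b}
  A via A→d A: +{d}
  S via S→A d: +{b,d}
  S: {b,d}  A: {b,d}
iter 2: done
  S: {b,d}  A: {b,d}

FIRST(S) = ["b", "d"]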